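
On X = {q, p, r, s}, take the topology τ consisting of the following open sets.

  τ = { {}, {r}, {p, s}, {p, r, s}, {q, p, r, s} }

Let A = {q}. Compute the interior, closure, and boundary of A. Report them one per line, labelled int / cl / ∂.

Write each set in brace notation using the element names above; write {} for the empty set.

int(A) = {}
cl(A)  = {q}
∂A     = {q}

U open, U⊆A: {}. int(A) = ⋃ = {}
X∖A={p, r, s}, int(X∖A)={p, r, s}, hence cl(A)={q}
∂A: remove int from cl → {q}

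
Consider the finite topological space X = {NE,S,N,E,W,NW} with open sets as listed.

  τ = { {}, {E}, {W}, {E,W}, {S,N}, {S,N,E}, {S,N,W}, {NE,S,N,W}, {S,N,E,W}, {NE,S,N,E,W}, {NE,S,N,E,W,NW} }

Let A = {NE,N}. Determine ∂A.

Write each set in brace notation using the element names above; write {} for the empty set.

opens ⊆ A: {}; union → int = {}
complement {S,E,W,NW}; its interior {E,W}; cl(A) = X∖{E,W} = {NE,S,N,NW}
boundary = {NE,S,N,NW} ∖ {} = {NE,S,N,NW}

{NE,S,N,NW}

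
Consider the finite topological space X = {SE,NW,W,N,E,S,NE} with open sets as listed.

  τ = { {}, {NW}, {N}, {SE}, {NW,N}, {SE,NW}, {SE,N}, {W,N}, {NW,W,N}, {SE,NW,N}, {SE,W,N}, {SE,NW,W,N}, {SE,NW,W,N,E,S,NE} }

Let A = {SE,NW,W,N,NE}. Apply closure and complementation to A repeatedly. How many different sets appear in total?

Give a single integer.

6

cl via duality: int({E,S}) = {}, so X∖{} = {SE,NW,W,N,E,S,NE}
Write k for closure, c for complement:
  1. A     = {SE,NW,W,N,NE}
  2. kA    = {SE,NW,W,N,E,S,NE}
  3. cA    = {E,S}
  4. ckA   = {}
  5. kcA   = {E,S,NE}
  6. ckcA  = {SE,NW,W,N}
applying k or c yields no new set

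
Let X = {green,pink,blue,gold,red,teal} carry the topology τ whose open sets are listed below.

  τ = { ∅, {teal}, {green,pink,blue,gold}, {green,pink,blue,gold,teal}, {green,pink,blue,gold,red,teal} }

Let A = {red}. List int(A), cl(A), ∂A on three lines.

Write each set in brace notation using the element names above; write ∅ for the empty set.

opens ⊆ A: ∅; union → int = ∅
complement {green,pink,blue,gold,teal}; its interior {green,pink,blue,gold,teal}; cl(A) = X∖{green,pink,blue,gold,teal} = {red}
boundary = {red} ∖ ∅ = {red}

int(A) = ∅
cl(A)  = {red}
∂A     = {red}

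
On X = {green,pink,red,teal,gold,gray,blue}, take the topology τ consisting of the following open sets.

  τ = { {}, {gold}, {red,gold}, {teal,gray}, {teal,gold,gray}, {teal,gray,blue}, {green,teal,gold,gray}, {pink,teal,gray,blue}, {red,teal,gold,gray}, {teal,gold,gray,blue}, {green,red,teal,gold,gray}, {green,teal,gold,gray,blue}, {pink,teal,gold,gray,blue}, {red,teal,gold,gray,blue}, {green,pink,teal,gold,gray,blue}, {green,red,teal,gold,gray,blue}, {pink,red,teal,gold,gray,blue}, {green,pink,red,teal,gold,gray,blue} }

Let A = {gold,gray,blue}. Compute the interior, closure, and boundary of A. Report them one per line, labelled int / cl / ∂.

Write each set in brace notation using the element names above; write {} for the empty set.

U open, U⊆A: {}, {gold}. int(A) = ⋃ = {gold}
X∖A={green,pink,red,teal}, int(X∖A)={}, hence cl(A)={green,pink,red,teal,gold,gray,blue}
∂A: remove int from cl → {green,pink,red,teal,gray,blue}

int(A) = {gold}
cl(A)  = {green,pink,red,teal,gold,gray,blue}
∂A     = {green,pink,red,teal,gray,blue}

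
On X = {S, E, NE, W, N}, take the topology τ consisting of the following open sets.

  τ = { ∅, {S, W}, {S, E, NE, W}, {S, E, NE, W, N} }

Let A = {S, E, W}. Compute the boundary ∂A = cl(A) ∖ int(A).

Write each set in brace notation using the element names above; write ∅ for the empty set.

interior: largest open inside A is {S, W} (from ∅, {S, W})
cl via duality: int({NE, N}) = ∅, so X∖∅ = {S, E, NE, W, N}
cl∖int = {E, NE, N}

{E, NE, N}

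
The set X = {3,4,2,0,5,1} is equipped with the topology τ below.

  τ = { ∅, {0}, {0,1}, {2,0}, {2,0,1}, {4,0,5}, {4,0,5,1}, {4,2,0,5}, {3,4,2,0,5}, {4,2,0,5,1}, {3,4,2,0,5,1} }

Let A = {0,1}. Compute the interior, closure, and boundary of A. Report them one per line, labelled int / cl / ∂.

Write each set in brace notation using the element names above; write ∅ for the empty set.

int(A) = {0,1}
cl(A)  = {3,4,2,0,5,1}
∂A     = {3,4,2,5}

opens ⊆ A: ∅, {0}, {0,1}; union → int = {0,1}
complement {3,4,2,5}; its interior ∅; cl(A) = X∖∅ = {3,4,2,0,5,1}
boundary = {3,4,2,0,5,1} ∖ {0,1} = {3,4,2,5}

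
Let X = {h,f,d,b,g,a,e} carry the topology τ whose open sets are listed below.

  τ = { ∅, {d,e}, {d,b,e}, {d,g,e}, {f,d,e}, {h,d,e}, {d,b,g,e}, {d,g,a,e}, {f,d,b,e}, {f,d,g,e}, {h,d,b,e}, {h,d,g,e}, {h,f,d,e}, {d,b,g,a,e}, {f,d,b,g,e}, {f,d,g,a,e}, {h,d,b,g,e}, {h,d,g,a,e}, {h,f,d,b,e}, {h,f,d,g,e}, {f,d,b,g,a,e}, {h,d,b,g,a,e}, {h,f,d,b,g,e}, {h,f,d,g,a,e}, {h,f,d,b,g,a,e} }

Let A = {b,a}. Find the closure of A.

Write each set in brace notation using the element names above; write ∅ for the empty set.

{b,a}

complement {h,f,d,g,e}; its interior {h,f,d,g,e}; cl(A) = X∖{h,f,d,g,e} = {b,a}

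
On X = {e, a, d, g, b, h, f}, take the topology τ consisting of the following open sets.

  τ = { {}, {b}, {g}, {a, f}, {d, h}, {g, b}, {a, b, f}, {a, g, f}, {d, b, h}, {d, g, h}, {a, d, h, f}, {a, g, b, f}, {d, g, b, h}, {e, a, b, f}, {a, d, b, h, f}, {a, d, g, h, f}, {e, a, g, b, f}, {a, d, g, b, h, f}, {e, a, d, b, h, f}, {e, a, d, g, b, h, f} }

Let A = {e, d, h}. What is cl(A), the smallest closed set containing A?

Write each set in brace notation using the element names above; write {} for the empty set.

cl via duality: int({a, g, b, f}) = {a, g, b, f}, so X∖{a, g, b, f} = {e, d, h}

{e, d, h}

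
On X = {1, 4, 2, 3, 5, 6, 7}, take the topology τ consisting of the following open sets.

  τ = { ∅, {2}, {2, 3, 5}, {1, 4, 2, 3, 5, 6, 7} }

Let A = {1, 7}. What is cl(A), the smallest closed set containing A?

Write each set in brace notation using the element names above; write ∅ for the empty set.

cl via duality: int({4, 2, 3, 5, 6}) = {2, 3, 5}, so X∖{2, 3, 5} = {1, 4, 6, 7}

{1, 4, 6, 7}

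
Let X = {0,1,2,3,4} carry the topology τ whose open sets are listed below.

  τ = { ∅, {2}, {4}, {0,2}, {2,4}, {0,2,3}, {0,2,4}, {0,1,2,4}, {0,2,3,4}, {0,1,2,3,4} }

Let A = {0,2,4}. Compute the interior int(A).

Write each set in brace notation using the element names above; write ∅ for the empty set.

open subsets of A: ∅, {4}, {2}, {2,4}, {0,2}, {0,2,4}; so int(A) = {0,2,4}

{0,2,4}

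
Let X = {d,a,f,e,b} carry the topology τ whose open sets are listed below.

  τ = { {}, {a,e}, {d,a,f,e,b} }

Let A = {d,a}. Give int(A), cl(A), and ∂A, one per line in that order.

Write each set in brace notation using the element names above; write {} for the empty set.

int(A) = {}
cl(A)  = {d,a,f,e,b}
∂A     = {d,a,f,e,b}

interior: largest open inside A is {} (from {})
cl via duality: int({f,e,b}) = {}, so X∖{} = {d,a,f,e,b}
cl∖int = {d,a,f,e,b}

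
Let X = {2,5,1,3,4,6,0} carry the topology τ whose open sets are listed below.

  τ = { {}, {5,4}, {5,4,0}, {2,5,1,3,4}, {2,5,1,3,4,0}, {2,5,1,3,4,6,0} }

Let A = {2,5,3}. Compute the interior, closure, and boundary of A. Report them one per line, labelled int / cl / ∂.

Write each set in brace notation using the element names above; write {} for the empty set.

open subsets of A: {}; so int(A) = {}
closure: X∖int(X∖A) = X∖{} = {2,5,1,3,4,6,0}
∂A = {2,5,1,3,4,6,0} minus {} = {2,5,1,3,4,6,0}

int(A) = {}
cl(A)  = {2,5,1,3,4,6,0}
∂A     = {2,5,1,3,4,6,0}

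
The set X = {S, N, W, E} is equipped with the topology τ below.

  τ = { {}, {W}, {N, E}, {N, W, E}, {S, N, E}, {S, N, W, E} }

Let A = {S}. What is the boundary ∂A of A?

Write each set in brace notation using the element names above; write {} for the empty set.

interior: largest open inside A is {} (from {})
cl via duality: int({N, W, E}) = {N, W, E}, so X∖{N, W, E} = {S}
cl∖int = {S}

{S}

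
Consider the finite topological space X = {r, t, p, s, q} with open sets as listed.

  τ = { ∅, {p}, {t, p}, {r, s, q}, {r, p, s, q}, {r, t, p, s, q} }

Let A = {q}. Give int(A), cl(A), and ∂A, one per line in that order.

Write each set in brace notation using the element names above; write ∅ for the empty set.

int(A) = ∅
cl(A)  = {r, s, q}
∂A     = {r, s, q}

U open, U⊆A: ∅. int(A) = ⋃ = ∅
X∖A={r, t, p, s}, int(X∖A)={t, p}, hence cl(A)={r, s, q}
∂A: remove int from cl → {r, s, q}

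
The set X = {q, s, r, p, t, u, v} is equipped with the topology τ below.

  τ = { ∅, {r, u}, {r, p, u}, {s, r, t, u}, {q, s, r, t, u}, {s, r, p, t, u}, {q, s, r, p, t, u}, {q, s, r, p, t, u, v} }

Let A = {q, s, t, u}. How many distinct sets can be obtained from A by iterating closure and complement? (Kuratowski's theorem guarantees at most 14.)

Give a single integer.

4

cl via duality: int({r, p, v}) = ∅, so X∖∅ = {q, s, r, p, t, u, v}
Write k for closure, c for complement:
  1. A     = {q, s, t, u}
  2. kA    = {q, s, r, p, t, u, v}
  3. cA    = {r, p, v}
  4. ckA   = ∅
applying k or c yields no new set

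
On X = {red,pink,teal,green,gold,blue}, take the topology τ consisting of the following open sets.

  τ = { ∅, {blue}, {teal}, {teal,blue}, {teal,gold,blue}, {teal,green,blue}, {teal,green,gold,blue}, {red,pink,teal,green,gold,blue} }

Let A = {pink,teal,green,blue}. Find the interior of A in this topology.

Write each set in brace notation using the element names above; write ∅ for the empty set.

{teal,green,blue}

U open, U⊆A: ∅, {teal}, {blue}, {teal,blue}, {teal,green,blue}. int(A) = ⋃ = {teal,green,blue}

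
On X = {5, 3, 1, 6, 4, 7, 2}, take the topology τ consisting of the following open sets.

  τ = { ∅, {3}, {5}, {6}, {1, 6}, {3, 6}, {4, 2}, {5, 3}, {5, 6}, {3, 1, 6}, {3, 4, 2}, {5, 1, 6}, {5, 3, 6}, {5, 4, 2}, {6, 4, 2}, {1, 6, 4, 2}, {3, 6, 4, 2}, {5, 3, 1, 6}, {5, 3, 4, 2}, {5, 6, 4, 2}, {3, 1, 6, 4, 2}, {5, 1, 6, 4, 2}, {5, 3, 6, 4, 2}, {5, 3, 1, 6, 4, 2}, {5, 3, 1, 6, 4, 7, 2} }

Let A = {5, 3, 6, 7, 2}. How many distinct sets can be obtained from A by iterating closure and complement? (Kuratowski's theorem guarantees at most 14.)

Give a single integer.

cl via duality: int({1, 4}) = ∅, so X∖∅ = {5, 3, 1, 6, 4, 7, 2}
Write k for closure, c for complement:
  1. A     = {5, 3, 6, 7, 2}
  2. kA    = {5, 3, 1, 6, 4, 7, 2}
  3. cA    = {1, 4}
  4. ckA   = ∅
  5. kcA   = {1, 4, 7, 2}
  6. ckcA  = {5, 3, 6}
  7. kckcA = {5, 3, 1, 6, 7}
  8. ckckcA = {4, 2}
  9. kckckcA = {4, 7, 2}
  10. ckckckcA = {5, 3, 1, 6}
applying k or c yields no new set

10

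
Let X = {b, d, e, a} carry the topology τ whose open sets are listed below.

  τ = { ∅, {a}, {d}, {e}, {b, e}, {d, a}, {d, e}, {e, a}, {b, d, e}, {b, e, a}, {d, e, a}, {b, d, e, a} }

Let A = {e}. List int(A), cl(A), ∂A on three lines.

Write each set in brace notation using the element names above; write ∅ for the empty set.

int(A) = {e}
cl(A)  = {b, e}
∂A     = {b}

U open, U⊆A: ∅, {e}. int(A) = ⋃ = {e}
X∖A={b, d, a}, int(X∖A)={d, a}, hence cl(A)={b, e}
∂A: remove int from cl → {b}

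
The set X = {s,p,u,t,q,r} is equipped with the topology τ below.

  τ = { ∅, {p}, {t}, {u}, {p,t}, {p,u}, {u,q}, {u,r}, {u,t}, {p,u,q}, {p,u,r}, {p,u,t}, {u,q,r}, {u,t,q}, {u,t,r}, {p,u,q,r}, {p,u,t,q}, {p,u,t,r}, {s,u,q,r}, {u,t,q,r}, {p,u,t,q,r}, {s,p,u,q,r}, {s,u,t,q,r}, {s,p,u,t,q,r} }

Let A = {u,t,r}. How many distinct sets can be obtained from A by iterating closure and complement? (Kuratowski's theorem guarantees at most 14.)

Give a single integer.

complement {s,p,q}; its interior {p}; cl(A) = X∖{p} = {s,u,t,q,r}
With k = closure, c = complement:
  1. A     = {u,t,r}
  2. kA    = {s,u,t,q,r}
  3. cA    = {s,p,q}
  4. ckA   = {p}
k, c of each give nothing new

4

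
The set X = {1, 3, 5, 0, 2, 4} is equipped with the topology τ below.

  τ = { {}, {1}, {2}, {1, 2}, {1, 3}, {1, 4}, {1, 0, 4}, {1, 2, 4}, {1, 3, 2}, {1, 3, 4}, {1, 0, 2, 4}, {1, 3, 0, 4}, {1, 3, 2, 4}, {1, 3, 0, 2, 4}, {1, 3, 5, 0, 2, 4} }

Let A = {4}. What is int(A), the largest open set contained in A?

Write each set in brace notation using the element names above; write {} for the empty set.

{}

U open, U⊆A: {}. int(A) = ⋃ = {}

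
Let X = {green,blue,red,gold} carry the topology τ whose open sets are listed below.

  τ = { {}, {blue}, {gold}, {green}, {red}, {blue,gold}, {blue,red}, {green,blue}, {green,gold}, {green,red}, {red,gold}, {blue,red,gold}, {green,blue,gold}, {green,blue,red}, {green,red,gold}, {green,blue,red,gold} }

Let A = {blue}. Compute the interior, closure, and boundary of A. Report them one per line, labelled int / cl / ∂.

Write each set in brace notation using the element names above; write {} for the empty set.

int(A) = {blue}
cl(A)  = {blue}
∂A     = {}

U open, U⊆A: {}, {blue}. int(A) = ⋃ = {blue}
X∖A={green,red,gold}, int(X∖A)={green,red,gold}, hence cl(A)={blue}
∂A: remove int from cl → {}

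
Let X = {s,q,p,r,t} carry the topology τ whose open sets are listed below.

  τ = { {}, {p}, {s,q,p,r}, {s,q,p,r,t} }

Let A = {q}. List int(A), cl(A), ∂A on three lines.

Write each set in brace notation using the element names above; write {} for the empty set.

int(A) = {}
cl(A)  = {s,q,r,t}
∂A     = {s,q,r,t}

interior: largest open inside A is {} (from {})
cl via duality: int({s,p,r,t}) = {p}, so X∖{p} = {s,q,r,t}
cl∖int = {s,q,r,t}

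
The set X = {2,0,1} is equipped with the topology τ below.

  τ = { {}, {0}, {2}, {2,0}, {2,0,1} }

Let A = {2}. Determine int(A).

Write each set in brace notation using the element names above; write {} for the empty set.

{2}

interior: largest open inside A is {2} (from {}, {2})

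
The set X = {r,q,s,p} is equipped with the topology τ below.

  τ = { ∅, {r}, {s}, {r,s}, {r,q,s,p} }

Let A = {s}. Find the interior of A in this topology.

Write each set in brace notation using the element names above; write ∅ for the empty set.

interior: largest open inside A is {s} (from ∅, {s})

{s}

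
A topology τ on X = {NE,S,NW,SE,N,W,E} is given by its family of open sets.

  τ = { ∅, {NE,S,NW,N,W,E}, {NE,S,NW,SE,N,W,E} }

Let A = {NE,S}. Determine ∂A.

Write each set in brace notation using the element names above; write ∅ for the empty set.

opens ⊆ A: ∅; union → int = ∅
complement {NW,SE,N,W,E}; its interior ∅; cl(A) = X∖∅ = {NE,S,NW,SE,N,W,E}
boundary = {NE,S,NW,SE,N,W,E} ∖ ∅ = {NE,S,NW,SE,N,W,E}

{NE,S,NW,SE,N,W,E}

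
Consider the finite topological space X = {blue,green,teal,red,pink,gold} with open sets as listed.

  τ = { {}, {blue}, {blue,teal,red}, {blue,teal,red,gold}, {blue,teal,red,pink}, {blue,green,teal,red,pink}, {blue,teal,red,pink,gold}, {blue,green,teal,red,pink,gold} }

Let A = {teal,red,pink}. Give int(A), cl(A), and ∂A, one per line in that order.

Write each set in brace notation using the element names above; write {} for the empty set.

U open, U⊆A: {}. int(A) = ⋃ = {}
X∖A={blue,green,gold}, int(X∖A)={blue}, hence cl(A)={green,teal,red,pink,gold}
∂A: remove int from cl → {green,teal,red,pink,gold}

int(A) = {}
cl(A)  = {green,teal,red,pink,gold}
∂A     = {green,teal,red,pink,gold}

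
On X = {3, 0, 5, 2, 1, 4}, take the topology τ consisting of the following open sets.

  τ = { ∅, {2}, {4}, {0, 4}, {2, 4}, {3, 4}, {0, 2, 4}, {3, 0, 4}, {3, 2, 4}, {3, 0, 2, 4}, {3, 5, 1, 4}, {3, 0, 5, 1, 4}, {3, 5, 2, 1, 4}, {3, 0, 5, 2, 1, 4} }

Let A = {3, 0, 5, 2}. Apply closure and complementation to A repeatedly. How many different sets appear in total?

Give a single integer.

complement {1, 4}; its interior {4}; cl(A) = X∖{4} = {3, 0, 5, 2, 1}
With k = closure, c = complement:
  1. A     = {3, 0, 5, 2}
  2. kA    = {3, 0, 5, 2, 1}
  3. cA    = {1, 4}
  4. ckA   = {4}
  5. kcA   = {3, 0, 5, 1, 4}
  6. ckcA  = {2}
k, c of each give nothing new

6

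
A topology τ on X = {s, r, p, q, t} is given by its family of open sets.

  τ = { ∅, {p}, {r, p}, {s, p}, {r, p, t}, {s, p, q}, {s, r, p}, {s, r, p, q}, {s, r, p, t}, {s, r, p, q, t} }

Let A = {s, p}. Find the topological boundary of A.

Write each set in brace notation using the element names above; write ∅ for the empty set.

opens ⊆ A: ∅, {p}, {s, p}; union → int = {s, p}
complement {r, q, t}; its interior ∅; cl(A) = X∖∅ = {s, r, p, q, t}
boundary = {s, r, p, q, t} ∖ {s, p} = {r, q, t}

{r, q, t}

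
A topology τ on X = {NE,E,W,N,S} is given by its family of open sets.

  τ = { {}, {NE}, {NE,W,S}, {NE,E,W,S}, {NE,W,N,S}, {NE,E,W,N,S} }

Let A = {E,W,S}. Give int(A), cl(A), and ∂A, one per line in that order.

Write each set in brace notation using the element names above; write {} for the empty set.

int(A) = {}
cl(A)  = {E,W,N,S}
∂A     = {E,W,N,S}

U open, U⊆A: {}. int(A) = ⋃ = {}
X∖A={NE,N}, int(X∖A)={NE}, hence cl(A)={E,W,N,S}
∂A: remove int from cl → {E,W,N,S}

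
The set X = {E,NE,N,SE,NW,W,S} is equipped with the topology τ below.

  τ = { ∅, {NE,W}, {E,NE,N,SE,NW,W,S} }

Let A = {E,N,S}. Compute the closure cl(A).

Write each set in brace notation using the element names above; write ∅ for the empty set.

X∖A={NE,SE,NW,W}, int(X∖A)={NE,W}, hence cl(A)={E,N,SE,NW,S}

{E,N,SE,NW,S}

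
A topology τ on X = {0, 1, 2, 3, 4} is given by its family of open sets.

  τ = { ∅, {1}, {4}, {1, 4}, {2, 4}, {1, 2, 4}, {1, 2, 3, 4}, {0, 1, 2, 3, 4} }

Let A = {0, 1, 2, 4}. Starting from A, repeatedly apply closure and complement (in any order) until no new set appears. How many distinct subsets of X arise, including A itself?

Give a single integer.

6

complement {3}; its interior ∅; cl(A) = X∖∅ = {0, 1, 2, 3, 4}
With k = closure, c = complement:
  1. A     = {0, 1, 2, 4}
  2. kA    = {0, 1, 2, 3, 4}
  3. cA    = {3}
  4. ckA   = ∅
  5. kcA   = {0, 3}
  6. ckcA  = {1, 2, 4}
k, c of each give nothing new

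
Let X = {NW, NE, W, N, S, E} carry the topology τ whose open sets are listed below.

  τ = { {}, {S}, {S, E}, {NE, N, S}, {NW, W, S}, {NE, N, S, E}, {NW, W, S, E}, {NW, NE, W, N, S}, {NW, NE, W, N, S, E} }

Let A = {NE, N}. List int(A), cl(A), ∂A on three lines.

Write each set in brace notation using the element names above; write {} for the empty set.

int(A) = {}
cl(A)  = {NE, N}
∂A     = {NE, N}

opens ⊆ A: {}; union → int = {}
complement {NW, W, S, E}; its interior {NW, W, S, E}; cl(A) = X∖{NW, W, S, E} = {NE, N}
boundary = {NE, N} ∖ {} = {NE, N}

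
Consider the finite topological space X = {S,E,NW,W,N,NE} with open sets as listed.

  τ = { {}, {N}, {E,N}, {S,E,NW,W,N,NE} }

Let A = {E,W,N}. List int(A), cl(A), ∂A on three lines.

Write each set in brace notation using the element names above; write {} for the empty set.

opens ⊆ A: {}, {N}, {E,N}; union → int = {E,N}
complement {S,NW,NE}; its interior {}; cl(A) = X∖{} = {S,E,NW,W,N,NE}
boundary = {S,E,NW,W,N,NE} ∖ {E,N} = {S,NW,W,NE}

int(A) = {E,N}
cl(A)  = {S,E,NW,W,N,NE}
∂A     = {S,NW,W,NE}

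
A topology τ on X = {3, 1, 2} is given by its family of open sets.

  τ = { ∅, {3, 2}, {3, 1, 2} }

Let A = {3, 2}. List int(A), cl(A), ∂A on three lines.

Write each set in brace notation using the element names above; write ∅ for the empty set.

int(A) = {3, 2}
cl(A)  = {3, 1, 2}
∂A     = {1}

interior: largest open inside A is {3, 2} (from ∅, {3, 2})
cl via duality: int({1}) = ∅, so X∖∅ = {3, 1, 2}
cl∖int = {1}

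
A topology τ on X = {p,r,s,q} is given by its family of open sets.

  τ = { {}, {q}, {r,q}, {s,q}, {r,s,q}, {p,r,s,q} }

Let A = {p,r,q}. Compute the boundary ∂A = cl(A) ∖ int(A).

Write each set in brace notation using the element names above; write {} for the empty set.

interior: largest open inside A is {r,q} (from {}, {q}, {r,q})
cl via duality: int({s}) = {}, so X∖{} = {p,r,s,q}
cl∖int = {p,s}

{p,s}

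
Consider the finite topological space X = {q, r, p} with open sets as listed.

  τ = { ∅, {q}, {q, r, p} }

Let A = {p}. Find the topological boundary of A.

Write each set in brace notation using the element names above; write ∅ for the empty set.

{r, p}

opens ⊆ A: ∅; union → int = ∅
complement {q, r}; its interior {q}; cl(A) = X∖{q} = {r, p}
boundary = {r, p} ∖ ∅ = {r, p}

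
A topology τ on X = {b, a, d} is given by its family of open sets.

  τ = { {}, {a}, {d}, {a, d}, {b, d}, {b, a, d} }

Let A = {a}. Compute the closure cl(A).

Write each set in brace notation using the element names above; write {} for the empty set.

cl via duality: int({b, d}) = {b, d}, so X∖{b, d} = {a}

{a}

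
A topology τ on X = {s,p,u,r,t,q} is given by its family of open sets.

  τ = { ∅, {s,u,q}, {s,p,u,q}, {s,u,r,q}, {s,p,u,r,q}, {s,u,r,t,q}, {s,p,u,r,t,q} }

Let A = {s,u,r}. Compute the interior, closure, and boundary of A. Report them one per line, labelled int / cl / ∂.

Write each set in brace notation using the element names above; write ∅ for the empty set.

opens ⊆ A: ∅; union → int = ∅
complement {p,t,q}; its interior ∅; cl(A) = X∖∅ = {s,p,u,r,t,q}
boundary = {s,p,u,r,t,q} ∖ ∅ = {s,p,u,r,t,q}

int(A) = ∅
cl(A)  = {s,p,u,r,t,q}
∂A     = {s,p,u,r,t,q}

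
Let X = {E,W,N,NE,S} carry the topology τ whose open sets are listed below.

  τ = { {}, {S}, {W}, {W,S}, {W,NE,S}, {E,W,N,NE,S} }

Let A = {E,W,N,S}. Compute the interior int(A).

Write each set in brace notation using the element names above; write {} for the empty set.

{W,S}

U open, U⊆A: {}, {W}, {S}, {W,S}. int(A) = ⋃ = {W,S}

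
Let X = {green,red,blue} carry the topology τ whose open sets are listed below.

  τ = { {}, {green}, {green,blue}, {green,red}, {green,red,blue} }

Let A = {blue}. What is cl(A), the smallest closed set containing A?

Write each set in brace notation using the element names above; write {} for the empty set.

{blue}

cl via duality: int({green,red}) = {green,red}, so X∖{green,red} = {blue}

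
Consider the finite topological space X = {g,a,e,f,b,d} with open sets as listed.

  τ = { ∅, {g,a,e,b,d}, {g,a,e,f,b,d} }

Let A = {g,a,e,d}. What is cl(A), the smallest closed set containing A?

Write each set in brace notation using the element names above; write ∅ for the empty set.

closure: X∖int(X∖A) = X∖∅ = {g,a,e,f,b,d}

{g,a,e,f,b,d}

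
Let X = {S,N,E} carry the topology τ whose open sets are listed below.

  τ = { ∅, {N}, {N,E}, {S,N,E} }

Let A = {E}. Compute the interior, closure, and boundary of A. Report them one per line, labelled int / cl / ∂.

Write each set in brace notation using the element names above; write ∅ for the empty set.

int(A) = ∅
cl(A)  = {S,E}
∂A     = {S,E}

open subsets of A: ∅; so int(A) = ∅
closure: X∖int(X∖A) = X∖{N} = {S,E}
∂A = {S,E} minus ∅ = {S,E}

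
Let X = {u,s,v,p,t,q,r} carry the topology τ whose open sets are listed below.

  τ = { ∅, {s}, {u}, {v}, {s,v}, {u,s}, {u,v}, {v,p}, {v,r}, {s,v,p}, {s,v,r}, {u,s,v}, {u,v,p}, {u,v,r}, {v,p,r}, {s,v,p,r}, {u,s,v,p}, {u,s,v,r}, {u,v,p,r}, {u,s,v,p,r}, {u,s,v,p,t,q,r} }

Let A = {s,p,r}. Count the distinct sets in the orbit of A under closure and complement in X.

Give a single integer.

complement {u,v,t,q}; its interior {u,v}; cl(A) = X∖{u,v} = {s,p,t,q,r}
With k = closure, c = complement:
  1. A     = {s,p,r}
  2. kA    = {s,p,t,q,r}
  3. cA    = {u,v,t,q}
  4. ckA   = {u,v}
  5. kcA   = {u,v,p,t,q,r}
  6. ckcA  = {s}
  7. kckcA = {s,t,q}
  8. ckckcA = {u,v,p,r}
k, c of each give nothing new

8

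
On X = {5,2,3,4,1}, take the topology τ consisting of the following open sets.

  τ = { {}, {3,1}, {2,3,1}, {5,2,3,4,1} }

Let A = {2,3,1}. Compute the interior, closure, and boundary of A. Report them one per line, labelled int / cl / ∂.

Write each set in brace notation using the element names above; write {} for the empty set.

U open, U⊆A: {}, {3,1}, {2,3,1}. int(A) = ⋃ = {2,3,1}
X∖A={5,4}, int(X∖A)={}, hence cl(A)={5,2,3,4,1}
∂A: remove int from cl → {5,4}

int(A) = {2,3,1}
cl(A)  = {5,2,3,4,1}
∂A     = {5,4}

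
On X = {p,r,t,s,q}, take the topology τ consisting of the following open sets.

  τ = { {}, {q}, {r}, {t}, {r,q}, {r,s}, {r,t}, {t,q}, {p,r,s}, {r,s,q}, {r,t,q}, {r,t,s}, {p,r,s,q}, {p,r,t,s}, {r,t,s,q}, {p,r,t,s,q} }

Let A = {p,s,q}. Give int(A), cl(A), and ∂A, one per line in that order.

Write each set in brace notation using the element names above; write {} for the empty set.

U open, U⊆A: {}, {q}. int(A) = ⋃ = {q}
X∖A={r,t}, int(X∖A)={r,t}, hence cl(A)={p,s,q}
∂A: remove int from cl → {p,s}

int(A) = {q}
cl(A)  = {p,s,q}
∂A     = {p,s}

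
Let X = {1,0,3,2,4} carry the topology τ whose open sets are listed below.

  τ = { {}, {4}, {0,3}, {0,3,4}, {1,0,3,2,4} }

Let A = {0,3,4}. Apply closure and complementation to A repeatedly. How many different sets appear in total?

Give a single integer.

4

complement {1,2}; its interior {}; cl(A) = X∖{} = {1,0,3,2,4}
With k = closure, c = complement:
  1. A     = {0,3,4}
  2. kA    = {1,0,3,2,4}
  3. cA    = {1,2}
  4. ckA   = {}
k, c of each give nothing new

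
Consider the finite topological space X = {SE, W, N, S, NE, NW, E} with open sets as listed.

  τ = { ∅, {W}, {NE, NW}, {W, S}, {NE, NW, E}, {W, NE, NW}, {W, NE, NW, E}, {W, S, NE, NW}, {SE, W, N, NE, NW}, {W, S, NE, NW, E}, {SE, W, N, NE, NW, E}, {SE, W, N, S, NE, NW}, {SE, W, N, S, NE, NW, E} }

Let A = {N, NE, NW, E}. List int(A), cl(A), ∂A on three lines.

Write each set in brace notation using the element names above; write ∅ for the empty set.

int(A) = {NE, NW, E}
cl(A)  = {SE, N, NE, NW, E}
∂A     = {SE, N}

U open, U⊆A: ∅, {NE, NW}, {NE, NW, E}. int(A) = ⋃ = {NE, NW, E}
X∖A={SE, W, S}, int(X∖A)={W, S}, hence cl(A)={SE, N, NE, NW, E}
∂A: remove int from cl → {SE, N}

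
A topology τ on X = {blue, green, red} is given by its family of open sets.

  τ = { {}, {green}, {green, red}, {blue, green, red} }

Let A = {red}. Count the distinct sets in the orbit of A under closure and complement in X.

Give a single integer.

cl via duality: int({blue, green}) = {green}, so X∖{green} = {blue, red}
Write k for closure, c for complement:
  1. A     = {red}
  2. kA    = {blue, red}
  3. cA    = {blue, green}
  4. ckA   = {green}
  5. kcA   = {blue, green, red}
  6. ckcA  = {}
applying k or c yields no new set

6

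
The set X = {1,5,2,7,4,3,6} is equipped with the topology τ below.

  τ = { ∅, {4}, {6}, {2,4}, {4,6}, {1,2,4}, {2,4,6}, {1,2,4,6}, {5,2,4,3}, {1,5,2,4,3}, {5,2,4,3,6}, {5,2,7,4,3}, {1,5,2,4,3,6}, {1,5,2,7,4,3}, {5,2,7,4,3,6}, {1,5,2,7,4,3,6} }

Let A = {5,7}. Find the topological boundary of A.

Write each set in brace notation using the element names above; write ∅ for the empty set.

{5,7,3}

U open, U⊆A: ∅. int(A) = ⋃ = ∅
X∖A={1,2,4,3,6}, int(X∖A)={1,2,4,6}, hence cl(A)={5,7,3}
∂A: remove int from cl → {5,7,3}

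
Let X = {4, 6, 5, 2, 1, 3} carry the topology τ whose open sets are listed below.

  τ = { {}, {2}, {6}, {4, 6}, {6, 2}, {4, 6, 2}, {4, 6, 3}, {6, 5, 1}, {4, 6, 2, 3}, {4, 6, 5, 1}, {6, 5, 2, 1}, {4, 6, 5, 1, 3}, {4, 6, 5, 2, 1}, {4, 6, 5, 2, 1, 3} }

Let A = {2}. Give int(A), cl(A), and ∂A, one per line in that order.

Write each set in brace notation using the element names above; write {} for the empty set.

open subsets of A: {}, {2}; so int(A) = {2}
closure: X∖int(X∖A) = X∖{4, 6, 5, 1, 3} = {2}
∂A = {2} minus {2} = {}

int(A) = {2}
cl(A)  = {2}
∂A     = {}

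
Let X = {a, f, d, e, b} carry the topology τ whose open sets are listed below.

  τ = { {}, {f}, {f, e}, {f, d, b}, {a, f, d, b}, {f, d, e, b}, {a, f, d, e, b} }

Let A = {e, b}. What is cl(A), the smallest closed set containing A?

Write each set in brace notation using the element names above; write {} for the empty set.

{a, d, e, b}

cl via duality: int({a, f, d}) = {f}, so X∖{f} = {a, d, e, b}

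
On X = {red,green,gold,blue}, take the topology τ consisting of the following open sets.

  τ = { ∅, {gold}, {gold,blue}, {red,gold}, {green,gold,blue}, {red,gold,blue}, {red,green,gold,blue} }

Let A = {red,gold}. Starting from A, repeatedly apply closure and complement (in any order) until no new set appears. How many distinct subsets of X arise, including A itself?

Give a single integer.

4

complement {green,blue}; its interior ∅; cl(A) = X∖∅ = {red,green,gold,blue}
With k = closure, c = complement:
  1. A     = {red,gold}
  2. kA    = {red,green,gold,blue}
  3. cA    = {green,blue}
  4. ckA   = ∅
k, c of each give nothing new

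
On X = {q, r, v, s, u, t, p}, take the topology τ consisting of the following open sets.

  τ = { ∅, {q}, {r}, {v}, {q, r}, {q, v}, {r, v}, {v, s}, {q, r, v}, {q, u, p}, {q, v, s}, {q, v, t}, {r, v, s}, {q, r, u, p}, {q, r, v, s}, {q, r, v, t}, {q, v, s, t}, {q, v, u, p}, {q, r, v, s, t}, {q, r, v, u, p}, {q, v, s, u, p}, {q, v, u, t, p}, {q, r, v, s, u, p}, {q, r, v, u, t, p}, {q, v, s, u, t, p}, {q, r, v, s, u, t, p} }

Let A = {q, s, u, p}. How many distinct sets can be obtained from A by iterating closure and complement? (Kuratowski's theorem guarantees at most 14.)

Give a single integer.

complement {r, v, t}; its interior {r, v}; cl(A) = X∖{r, v} = {q, s, u, t, p}
With k = closure, c = complement:
  1. A     = {q, s, u, p}
  2. kA    = {q, s, u, t, p}
  3. cA    = {r, v, t}
  4. ckA   = {r, v}
  5. kcA   = {r, v, s, t}
  6. ckcA  = {q, u, p}
  7. kckcA = {q, u, t, p}
  8. ckckcA = {r, v, s}
k, c of each give nothing new

8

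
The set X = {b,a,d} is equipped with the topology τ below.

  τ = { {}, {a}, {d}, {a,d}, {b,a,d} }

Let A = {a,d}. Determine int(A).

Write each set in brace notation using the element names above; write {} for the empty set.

opens ⊆ A: {}, {d}, {a}, {a,d}; union → int = {a,d}

{a,d}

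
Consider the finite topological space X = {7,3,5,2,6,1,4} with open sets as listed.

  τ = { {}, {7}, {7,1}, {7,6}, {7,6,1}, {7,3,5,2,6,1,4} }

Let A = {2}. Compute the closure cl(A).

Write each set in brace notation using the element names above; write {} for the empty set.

X∖A={7,3,5,6,1,4}, int(X∖A)={7,6,1}, hence cl(A)={3,5,2,4}

{3,5,2,4}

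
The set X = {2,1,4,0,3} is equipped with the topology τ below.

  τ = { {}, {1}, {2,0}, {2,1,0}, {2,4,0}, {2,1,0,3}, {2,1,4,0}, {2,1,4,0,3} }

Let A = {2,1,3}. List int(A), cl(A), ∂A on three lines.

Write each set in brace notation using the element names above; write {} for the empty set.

interior: largest open inside A is {1} (from {}, {1})
cl via duality: int({4,0}) = {}, so X∖{} = {2,1,4,0,3}
cl∖int = {2,4,0,3}

int(A) = {1}
cl(A)  = {2,1,4,0,3}
∂A     = {2,4,0,3}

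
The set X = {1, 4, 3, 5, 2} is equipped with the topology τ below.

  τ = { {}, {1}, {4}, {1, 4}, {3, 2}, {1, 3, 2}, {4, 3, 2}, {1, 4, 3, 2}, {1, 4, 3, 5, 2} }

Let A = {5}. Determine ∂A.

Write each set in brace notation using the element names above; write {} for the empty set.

opens ⊆ A: {}; union → int = {}
complement {1, 4, 3, 2}; its interior {1, 4, 3, 2}; cl(A) = X∖{1, 4, 3, 2} = {5}
boundary = {5} ∖ {} = {5}

{5}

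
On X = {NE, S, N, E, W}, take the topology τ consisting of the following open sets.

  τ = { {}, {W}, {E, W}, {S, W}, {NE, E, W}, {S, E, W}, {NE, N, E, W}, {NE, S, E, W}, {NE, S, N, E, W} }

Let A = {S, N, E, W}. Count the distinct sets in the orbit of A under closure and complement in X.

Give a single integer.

X∖A={NE}, int(X∖A)={}, hence cl(A)={NE, S, N, E, W}
Orbit (k=closure, c=complement):
  1. A     = {S, N, E, W}
  2. kA    = {NE, S, N, E, W}
  3. cA    = {NE}
  4. ckA   = {}
  5. kcA   = {NE, N}
  6. ckcA  = {S, E, W}
(closed under both — stop)

6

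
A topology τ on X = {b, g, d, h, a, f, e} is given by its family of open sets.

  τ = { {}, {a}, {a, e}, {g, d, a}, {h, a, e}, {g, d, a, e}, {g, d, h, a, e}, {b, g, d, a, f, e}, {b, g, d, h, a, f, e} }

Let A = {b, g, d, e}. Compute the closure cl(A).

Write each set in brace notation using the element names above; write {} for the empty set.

cl via duality: int({h, a, f}) = {a}, so X∖{a} = {b, g, d, h, f, e}

{b, g, d, h, f, e}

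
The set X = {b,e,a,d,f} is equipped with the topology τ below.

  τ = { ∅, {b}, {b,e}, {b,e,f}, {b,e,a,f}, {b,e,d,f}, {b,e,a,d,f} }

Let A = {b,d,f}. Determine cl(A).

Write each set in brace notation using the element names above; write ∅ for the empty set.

cl via duality: int({e,a}) = ∅, so X∖∅ = {b,e,a,d,f}

{b,e,a,d,f}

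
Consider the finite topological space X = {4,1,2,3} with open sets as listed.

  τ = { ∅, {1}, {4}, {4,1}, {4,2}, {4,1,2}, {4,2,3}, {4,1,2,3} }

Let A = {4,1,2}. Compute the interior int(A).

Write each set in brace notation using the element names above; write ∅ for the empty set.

opens ⊆ A: ∅, {4}, {1}, {4,2}, {4,1}, {4,1,2}; union → int = {4,1,2}

{4,1,2}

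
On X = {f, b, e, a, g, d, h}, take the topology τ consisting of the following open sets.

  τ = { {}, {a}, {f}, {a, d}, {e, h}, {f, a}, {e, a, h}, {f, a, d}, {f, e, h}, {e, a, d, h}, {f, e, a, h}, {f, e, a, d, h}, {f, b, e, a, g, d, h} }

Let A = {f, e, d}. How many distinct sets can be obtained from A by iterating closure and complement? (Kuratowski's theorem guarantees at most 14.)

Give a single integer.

12

closure: X∖int(X∖A) = X∖{a} = {f, b, e, g, d, h}
Let k=closure and c=complement:
  1. A     = {f, e, d}
  2. kA    = {f, b, e, g, d, h}
  3. cA    = {b, a, g, h}
  4. ckA   = {a}
  5. kcA   = {b, e, a, g, d, h}
  6. kckA  = {b, a, g, d}
  7. ckcA  = {f}
  8. ckckA = {f, e, h}
  9. kckcA = {f, b, g}
  10. kckckA = {f, b, e, g, h}
  11. ckckcA = {e, a, d, h}
  12. ckckckA = {a, d}
— saturated at 12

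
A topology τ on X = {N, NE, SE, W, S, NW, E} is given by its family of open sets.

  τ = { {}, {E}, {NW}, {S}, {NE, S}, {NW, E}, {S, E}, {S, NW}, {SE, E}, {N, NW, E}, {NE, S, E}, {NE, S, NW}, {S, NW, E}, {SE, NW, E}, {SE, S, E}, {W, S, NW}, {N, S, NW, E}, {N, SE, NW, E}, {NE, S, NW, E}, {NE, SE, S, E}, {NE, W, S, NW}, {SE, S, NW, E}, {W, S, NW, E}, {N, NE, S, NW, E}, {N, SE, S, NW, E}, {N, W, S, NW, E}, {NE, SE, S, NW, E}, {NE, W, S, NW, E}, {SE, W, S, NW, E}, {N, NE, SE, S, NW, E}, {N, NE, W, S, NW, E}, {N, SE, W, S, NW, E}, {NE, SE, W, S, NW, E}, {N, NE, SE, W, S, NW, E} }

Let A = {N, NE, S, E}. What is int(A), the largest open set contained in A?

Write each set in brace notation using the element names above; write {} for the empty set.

interior: largest open inside A is {NE, S, E} (from {}, {S}, {E}, {S, E}, {NE, S}, {NE, S, E})

{NE, S, E}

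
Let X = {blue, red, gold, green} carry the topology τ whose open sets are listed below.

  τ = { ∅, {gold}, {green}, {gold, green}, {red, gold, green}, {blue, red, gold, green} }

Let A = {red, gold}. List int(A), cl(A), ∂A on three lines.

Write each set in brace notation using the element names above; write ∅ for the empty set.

interior: largest open inside A is {gold} (from ∅, {gold})
cl via duality: int({blue, green}) = {green}, so X∖{green} = {blue, red, gold}
cl∖int = {blue, red}

int(A) = {gold}
cl(A)  = {blue, red, gold}
∂A     = {blue, red}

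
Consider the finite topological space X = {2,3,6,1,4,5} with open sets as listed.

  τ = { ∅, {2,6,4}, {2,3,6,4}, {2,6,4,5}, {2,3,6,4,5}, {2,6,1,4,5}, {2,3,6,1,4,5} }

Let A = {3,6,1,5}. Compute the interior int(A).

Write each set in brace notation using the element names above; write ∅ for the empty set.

∅

U open, U⊆A: ∅. int(A) = ⋃ = ∅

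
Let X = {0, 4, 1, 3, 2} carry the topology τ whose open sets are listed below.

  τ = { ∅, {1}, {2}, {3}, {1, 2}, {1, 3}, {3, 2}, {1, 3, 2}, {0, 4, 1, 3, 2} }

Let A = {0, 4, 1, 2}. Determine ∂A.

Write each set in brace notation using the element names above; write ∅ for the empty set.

open subsets of A: ∅, {2}, {1}, {1, 2}; so int(A) = {1, 2}
closure: X∖int(X∖A) = X∖{3} = {0, 4, 1, 2}
∂A = {0, 4, 1, 2} minus {1, 2} = {0, 4}

{0, 4}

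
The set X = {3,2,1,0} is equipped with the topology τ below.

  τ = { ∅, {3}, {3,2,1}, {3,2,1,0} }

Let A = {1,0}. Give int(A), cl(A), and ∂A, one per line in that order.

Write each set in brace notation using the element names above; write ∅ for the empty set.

opens ⊆ A: ∅; union → int = ∅
complement {3,2}; its interior {3}; cl(A) = X∖{3} = {2,1,0}
boundary = {2,1,0} ∖ ∅ = {2,1,0}

int(A) = ∅
cl(A)  = {2,1,0}
∂A     = {2,1,0}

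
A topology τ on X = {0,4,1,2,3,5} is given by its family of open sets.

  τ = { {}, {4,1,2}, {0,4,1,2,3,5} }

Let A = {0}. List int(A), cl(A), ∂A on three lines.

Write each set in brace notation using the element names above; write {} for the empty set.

int(A) = {}
cl(A)  = {0,3,5}
∂A     = {0,3,5}

interior: largest open inside A is {} (from {})
cl via duality: int({4,1,2,3,5}) = {4,1,2}, so X∖{4,1,2} = {0,3,5}
cl∖int = {0,3,5}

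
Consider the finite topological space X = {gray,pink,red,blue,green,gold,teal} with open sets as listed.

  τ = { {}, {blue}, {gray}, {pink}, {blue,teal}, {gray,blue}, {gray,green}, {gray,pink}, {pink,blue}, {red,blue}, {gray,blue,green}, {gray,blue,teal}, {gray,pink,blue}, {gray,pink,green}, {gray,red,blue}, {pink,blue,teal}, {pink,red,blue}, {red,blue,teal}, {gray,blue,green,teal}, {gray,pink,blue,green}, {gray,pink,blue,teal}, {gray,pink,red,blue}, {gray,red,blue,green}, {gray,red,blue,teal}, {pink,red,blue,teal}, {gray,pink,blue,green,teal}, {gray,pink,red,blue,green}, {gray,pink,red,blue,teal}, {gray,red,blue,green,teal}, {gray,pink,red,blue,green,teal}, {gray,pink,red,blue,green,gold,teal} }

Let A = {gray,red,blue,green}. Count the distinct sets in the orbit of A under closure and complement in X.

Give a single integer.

X∖A={pink,gold,teal}, int(X∖A)={pink}, hence cl(A)={gray,red,blue,green,gold,teal}
Orbit (k=closure, c=complement):
  1. A     = {gray,red,blue,green}
  2. kA    = {gray,red,blue,green,gold,teal}
  3. cA    = {pink,gold,teal}
  4. ckA   = {pink}
  5. kckA  = {pink,gold}
  6. ckckA = {gray,red,blue,green,teal}
(closed under both — stop)

6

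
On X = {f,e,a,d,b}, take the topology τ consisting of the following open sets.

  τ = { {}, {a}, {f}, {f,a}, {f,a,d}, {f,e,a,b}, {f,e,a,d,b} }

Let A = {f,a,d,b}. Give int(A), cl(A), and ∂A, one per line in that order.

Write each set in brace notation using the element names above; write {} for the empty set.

opens ⊆ A: {}, {f}, {a}, {f,a}, {f,a,d}; union → int = {f,a,d}
complement {e}; its interior {}; cl(A) = X∖{} = {f,e,a,d,b}
boundary = {f,e,a,d,b} ∖ {f,a,d} = {e,b}

int(A) = {f,a,d}
cl(A)  = {f,e,a,d,b}
∂A     = {e,b}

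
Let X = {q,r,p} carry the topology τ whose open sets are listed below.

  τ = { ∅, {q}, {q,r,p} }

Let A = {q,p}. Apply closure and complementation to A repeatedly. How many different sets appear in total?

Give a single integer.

6

X∖A={r}, int(X∖A)=∅, hence cl(A)={q,r,p}
Orbit (k=closure, c=complement):
  1. A     = {q,p}
  2. kA    = {q,r,p}
  3. cA    = {r}
  4. ckA   = ∅
  5. kcA   = {r,p}
  6. ckcA  = {q}
(closed under both — stop)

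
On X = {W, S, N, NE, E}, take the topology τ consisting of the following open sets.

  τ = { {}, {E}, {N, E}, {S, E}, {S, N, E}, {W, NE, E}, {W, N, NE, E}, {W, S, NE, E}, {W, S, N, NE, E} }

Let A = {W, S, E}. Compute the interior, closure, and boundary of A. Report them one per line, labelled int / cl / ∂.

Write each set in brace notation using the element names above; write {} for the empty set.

opens ⊆ A: {}, {E}, {S, E}; union → int = {S, E}
complement {N, NE}; its interior {}; cl(A) = X∖{} = {W, S, N, NE, E}
boundary = {W, S, N, NE, E} ∖ {S, E} = {W, N, NE}

int(A) = {S, E}
cl(A)  = {W, S, N, NE, E}
∂A     = {W, N, NE}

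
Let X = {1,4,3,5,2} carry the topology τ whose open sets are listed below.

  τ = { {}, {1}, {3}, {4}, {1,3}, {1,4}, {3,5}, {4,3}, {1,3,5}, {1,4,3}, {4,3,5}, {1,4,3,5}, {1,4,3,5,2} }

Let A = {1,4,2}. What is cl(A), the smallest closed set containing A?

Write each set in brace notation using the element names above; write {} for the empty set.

{1,4,2}

closure: X∖int(X∖A) = X∖{3,5} = {1,4,2}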